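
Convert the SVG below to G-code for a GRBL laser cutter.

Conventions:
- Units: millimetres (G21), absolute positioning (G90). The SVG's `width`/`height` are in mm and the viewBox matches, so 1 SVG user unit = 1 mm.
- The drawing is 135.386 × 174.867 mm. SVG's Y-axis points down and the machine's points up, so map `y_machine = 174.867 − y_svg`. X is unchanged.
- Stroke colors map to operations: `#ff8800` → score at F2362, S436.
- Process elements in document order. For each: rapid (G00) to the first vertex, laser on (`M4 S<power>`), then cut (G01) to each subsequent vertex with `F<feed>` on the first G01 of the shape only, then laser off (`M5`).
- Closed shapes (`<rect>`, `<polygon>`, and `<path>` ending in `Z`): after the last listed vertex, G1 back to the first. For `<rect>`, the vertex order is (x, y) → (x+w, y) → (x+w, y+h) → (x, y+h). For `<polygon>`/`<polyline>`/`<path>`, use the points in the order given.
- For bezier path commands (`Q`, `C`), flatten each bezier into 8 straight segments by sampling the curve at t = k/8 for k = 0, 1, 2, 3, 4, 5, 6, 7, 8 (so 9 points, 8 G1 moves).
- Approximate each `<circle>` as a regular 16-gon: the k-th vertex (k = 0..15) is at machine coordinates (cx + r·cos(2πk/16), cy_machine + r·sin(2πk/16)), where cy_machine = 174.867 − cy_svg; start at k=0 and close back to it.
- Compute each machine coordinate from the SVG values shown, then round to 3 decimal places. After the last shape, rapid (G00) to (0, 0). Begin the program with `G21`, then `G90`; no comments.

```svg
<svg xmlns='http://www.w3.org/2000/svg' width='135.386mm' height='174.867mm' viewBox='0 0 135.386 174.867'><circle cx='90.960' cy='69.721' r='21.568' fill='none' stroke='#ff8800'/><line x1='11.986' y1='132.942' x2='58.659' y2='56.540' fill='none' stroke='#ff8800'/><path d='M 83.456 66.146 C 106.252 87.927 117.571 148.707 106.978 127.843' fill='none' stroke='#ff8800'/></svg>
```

G21
G90
G00 X112.528 Y105.146
M4 S436
G01 X110.886 Y113.400 F2362
G01 X106.211 Y120.397
G01 X99.214 Y125.072
G01 X90.960 Y126.714
G01 X82.706 Y125.072
G01 X75.709 Y120.397
G01 X71.034 Y113.400
G01 X69.392 Y105.146
G01 X71.034 Y96.892
G01 X75.709 Y89.895
G01 X82.706 Y85.220
G01 X90.960 Y83.578
G01 X99.214 Y85.220
G01 X106.211 Y89.895
G01 X110.886 Y96.892
G01 X112.528 Y105.146
M5
G00 X11.986 Y41.925
M4 S436
G01 X58.659 Y118.327 F2362
M5
G00 X83.456 Y108.721
M4 S436
G01 X91.446 Y98.961 F2362
G01 X98.238 Y86.958
G01 X103.709 Y74.127
G01 X107.738 Y61.881
G01 X110.201 Y51.634
G01 X110.977 Y44.799
G01 X109.944 Y42.791
G01 X106.978 Y47.024
M5
G00 X0.000 Y0.000

Since the viewBox matches the mm dimensions, user units are millimetres directly. The only transform is the Y-flip y_m = 174.867 − y_svg.

Shape 1 is a circle drawn with `<circle>`. Its stroke #ff8800 means score at S436, F2362. After flipping Y the toolpath is (112.528,105.146) → (110.886,113.400) → (106.211,120.397) → (99.214,125.072) → (90.960,126.714) → (82.706,125.072) → (75.709,120.397) → (71.034,113.400) → (69.392,105.146) → (71.034,96.892) → (75.709,89.895) → (82.706,85.220) → (90.960,83.578) → (99.214,85.220) → (106.211,89.895) → (110.886,96.892) → (112.528,105.146), returning to the start.

Shape 2 is a line segment drawn with `<line>`. Its stroke #ff8800 means score at S436, F2362. After flipping Y the toolpath is (11.986,41.925) → (58.659,118.327).

Shape 3 is a cubic bezier drawn with `<path>`. Its stroke #ff8800 means score at S436, F2362. After flipping Y the toolpath is (83.456,108.721) → (91.446,98.961) → (98.238,86.958) → (103.709,74.127) → (107.738,61.881) → (110.201,51.634) → (110.977,44.799) → (109.944,42.791) → (106.978,47.024).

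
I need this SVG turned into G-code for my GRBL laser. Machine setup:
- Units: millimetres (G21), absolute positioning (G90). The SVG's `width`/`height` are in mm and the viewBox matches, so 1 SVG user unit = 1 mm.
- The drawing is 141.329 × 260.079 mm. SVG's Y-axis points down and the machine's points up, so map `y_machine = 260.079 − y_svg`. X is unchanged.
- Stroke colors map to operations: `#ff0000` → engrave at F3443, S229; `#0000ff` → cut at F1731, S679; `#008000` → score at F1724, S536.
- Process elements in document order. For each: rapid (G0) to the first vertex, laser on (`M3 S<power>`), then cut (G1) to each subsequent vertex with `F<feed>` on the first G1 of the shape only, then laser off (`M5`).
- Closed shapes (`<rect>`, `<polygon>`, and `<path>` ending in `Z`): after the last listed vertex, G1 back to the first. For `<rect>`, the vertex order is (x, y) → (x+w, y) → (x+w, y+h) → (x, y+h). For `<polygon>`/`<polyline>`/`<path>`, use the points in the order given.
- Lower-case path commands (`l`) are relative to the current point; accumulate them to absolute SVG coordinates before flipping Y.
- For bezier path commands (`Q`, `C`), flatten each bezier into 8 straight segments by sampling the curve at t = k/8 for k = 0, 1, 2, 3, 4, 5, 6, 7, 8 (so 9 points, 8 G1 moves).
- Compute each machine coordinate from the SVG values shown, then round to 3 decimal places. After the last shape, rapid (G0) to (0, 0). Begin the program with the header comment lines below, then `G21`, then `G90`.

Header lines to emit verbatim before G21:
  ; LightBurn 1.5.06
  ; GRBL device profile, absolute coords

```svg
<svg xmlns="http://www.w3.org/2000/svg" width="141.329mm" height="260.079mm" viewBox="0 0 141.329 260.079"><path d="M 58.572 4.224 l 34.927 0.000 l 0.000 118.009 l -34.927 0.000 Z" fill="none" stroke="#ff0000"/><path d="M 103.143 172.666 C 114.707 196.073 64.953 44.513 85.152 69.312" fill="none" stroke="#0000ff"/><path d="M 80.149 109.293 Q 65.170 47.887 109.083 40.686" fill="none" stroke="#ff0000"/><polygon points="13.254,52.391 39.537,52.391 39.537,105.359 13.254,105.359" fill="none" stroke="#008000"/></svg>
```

; LightBurn 1.5.06
; GRBL device profile, absolute coords
G21
G90
G0 X58.572 Y255.855
M3 S229
G1 X93.499 Y255.855 F3443
G1 X93.499 Y137.846
G1 X58.572 Y137.846
G1 X58.572 Y255.855
M5
G0 X103.143 Y87.413
M3 S679
G1 X104.862 Y86.151 F1731
G1 X102.370 Y97.175
G1 X97.206 Y116.367
G1 X90.909 Y139.612
G1 X85.017 Y162.791
G1 X81.068 Y181.788
G1 X80.600 Y192.486
G1 X85.152 Y190.767
M5
G0 X80.149 Y150.786
M3 S229
G1 X77.324 Y165.291 F3443
G1 X76.340 Y178.101
G1 X77.196 Y189.218
G1 X79.893 Y198.641
G1 X84.430 Y206.370
G1 X90.807 Y212.405
G1 X99.025 Y216.746
G1 X109.083 Y219.393
M5
G0 X13.254 Y207.688
M3 S536
G1 X39.537 Y207.688 F1724
G1 X39.537 Y154.720
G1 X13.254 Y154.720
G1 X13.254 Y207.688
M5
G0 X0.000 Y0.000

Since the viewBox matches the mm dimensions, user units are millimetres directly. The only transform is the Y-flip y_m = 260.079 − y_svg.

Shape 1 is a rectangle drawn with `<path>`. Its stroke #ff0000 means engrave at S229, F3443. After flipping Y the toolpath is (58.572,255.855) → (93.499,255.855) → (93.499,137.846) → (58.572,137.846) → (58.572,255.855), returning to the start.

Shape 2 is a cubic bezier drawn with `<path>`. Its stroke #0000ff means cut at S679, F1731. After flipping Y the toolpath is (103.143,87.413) → (104.862,86.151) → (102.370,97.175) → (97.206,116.367) → (90.909,139.612) → (85.017,162.791) → (81.068,181.788) → (80.600,192.486) → (85.152,190.767).

Shape 3 is a quadratic bezier drawn with `<path>`. Its stroke #ff0000 means engrave at S229, F3443. After flipping Y the toolpath is (80.149,150.786) → (77.324,165.291) → (76.340,178.101) → (77.196,189.218) → (79.893,198.641) → (84.430,206.370) → (90.807,212.405) → (99.025,216.746) → (109.083,219.393).

Shape 4 is a rectangle drawn with `<polygon>`. Its stroke #008000 means score at S536, F1724. After flipping Y the toolpath is (13.254,207.688) → (39.537,207.688) → (39.537,154.720) → (13.254,154.720) → (13.254,207.688), returning to the start.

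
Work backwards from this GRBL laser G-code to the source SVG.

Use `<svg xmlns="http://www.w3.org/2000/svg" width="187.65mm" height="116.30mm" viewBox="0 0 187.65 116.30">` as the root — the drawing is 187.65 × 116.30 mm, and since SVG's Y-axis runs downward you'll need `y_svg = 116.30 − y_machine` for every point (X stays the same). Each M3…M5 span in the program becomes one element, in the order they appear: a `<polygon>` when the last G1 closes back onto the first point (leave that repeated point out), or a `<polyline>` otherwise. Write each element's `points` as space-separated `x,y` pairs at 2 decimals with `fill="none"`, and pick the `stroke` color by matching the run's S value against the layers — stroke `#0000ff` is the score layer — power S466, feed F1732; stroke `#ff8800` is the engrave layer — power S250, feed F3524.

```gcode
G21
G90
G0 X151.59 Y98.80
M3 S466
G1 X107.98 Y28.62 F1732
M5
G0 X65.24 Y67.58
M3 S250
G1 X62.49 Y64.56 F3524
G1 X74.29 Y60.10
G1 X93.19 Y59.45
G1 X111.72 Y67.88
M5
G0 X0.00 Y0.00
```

y_svg = 116.30 − y_m.

[1] S466→`#0000ff` (score); open run; points: 151.59,17.50 107.98,87.68

[2] S250→`#ff8800` (engrave); open run; points: 65.24,48.72 62.49,51.74 74.29,56.20 93.19,56.85 111.72,48.42

<svg xmlns="http://www.w3.org/2000/svg" width="187.65mm" height="116.30mm" viewBox="0 0 187.65 116.30">
  <polyline points="151.59,17.50 107.98,87.68" fill="none" stroke="#0000ff"/>
  <polyline points="65.24,48.72 62.49,51.74 74.29,56.20 93.19,56.85 111.72,48.42" fill="none" stroke="#ff8800"/>
</svg>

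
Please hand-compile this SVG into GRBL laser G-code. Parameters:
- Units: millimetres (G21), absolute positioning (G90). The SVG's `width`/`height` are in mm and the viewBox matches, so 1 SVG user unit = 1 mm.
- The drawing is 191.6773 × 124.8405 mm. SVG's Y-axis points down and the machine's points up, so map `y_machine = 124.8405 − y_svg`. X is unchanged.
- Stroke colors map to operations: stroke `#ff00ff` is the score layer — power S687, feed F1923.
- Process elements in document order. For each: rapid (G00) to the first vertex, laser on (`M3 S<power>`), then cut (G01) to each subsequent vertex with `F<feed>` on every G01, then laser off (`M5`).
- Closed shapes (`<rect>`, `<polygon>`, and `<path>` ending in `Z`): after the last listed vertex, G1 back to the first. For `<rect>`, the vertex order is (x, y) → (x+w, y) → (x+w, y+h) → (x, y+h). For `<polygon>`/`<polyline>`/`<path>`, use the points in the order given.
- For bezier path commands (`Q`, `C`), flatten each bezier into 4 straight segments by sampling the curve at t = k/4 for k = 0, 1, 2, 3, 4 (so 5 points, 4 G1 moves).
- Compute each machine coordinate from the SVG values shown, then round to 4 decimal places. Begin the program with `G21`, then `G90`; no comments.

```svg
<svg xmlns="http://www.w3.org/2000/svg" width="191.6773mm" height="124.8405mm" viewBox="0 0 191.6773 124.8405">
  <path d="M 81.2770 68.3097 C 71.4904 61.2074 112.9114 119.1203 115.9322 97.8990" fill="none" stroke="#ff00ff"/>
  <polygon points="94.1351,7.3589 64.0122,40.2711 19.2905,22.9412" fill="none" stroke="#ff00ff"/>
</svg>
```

Since the viewBox matches the mm dimensions, user units are millimetres directly. The only transform is the Y-flip y_m = 124.8405 − y_svg.

Shape 1 is a cubic bezier drawn with `<path>`. Its stroke #ff00ff means score at S687, F1923. After flipping Y the toolpath is (81.2770,56.5308) → (82.1384,51.9195) → (93.8018,36.4415) → (107.8667,23.6109) → (115.9322,26.9415).

Shape 2 is a closed polygon drawn with `<polygon>`. Its stroke #ff00ff means score at S687, F1923. After flipping Y the toolpath is (94.1351,117.4816) → (64.0122,84.5694) → (19.2905,101.8993) → (94.1351,117.4816), returning to the start.

G21
G90
G00 X81.2770 Y56.5308
M3 S687
G01 X82.1384 Y51.9195 F1923
G01 X93.8018 Y36.4415 F1923
G01 X107.8667 Y23.6109 F1923
G01 X115.9322 Y26.9415 F1923
M5
G00 X94.1351 Y117.4816
M3 S687
G01 X64.0122 Y84.5694 F1923
G01 X19.2905 Y101.8993 F1923
G01 X94.1351 Y117.4816 F1923
M5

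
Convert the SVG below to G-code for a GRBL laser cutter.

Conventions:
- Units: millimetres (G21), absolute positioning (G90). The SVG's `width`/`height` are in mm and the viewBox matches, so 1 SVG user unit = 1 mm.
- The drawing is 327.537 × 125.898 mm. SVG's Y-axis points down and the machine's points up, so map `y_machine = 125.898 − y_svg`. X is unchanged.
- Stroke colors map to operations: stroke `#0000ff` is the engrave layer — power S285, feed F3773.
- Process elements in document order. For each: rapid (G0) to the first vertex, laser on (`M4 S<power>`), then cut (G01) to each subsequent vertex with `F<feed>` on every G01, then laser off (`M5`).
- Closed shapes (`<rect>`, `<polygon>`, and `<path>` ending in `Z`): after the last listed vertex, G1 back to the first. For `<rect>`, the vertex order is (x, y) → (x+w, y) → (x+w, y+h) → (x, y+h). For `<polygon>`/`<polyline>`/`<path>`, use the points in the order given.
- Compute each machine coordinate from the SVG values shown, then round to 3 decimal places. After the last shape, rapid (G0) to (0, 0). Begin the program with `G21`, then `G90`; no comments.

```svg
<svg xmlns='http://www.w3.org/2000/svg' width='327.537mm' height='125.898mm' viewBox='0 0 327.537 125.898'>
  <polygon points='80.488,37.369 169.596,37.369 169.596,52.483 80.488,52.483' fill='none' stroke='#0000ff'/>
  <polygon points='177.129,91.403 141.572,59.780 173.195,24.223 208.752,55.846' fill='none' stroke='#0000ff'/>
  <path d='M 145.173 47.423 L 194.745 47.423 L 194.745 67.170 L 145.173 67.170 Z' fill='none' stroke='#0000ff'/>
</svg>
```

G21
G90
G0 X80.488 Y88.529
M4 S285
G01 X169.596 Y88.529 F3773
G01 X169.596 Y73.415 F3773
G01 X80.488 Y73.415 F3773
G01 X80.488 Y88.529 F3773
M5
G0 X177.129 Y34.495
M4 S285
G01 X141.572 Y66.118 F3773
G01 X173.195 Y101.675 F3773
G01 X208.752 Y70.052 F3773
G01 X177.129 Y34.495 F3773
M5
G0 X145.173 Y78.475
M4 S285
G01 X194.745 Y78.475 F3773
G01 X194.745 Y58.728 F3773
G01 X145.173 Y58.728 F3773
G01 X145.173 Y78.475 F3773
M5
G0 X0.000 Y0.000

Since the viewBox matches the mm dimensions, user units are millimetres directly. The only transform is the Y-flip y_m = 125.898 − y_svg.

Shape 1 is a rectangle drawn with `<polygon>`. Its stroke #0000ff means engrave at S285, F3773. After flipping Y the toolpath is (80.488,88.529) → (169.596,88.529) → (169.596,73.415) → (80.488,73.415) → (80.488,88.529), returning to the start.

Shape 2 is a regular polygon drawn with `<polygon>`. Its stroke #0000ff means engrave at S285, F3773. After flipping Y the toolpath is (177.129,34.495) → (141.572,66.118) → (173.195,101.675) → (208.752,70.052) → (177.129,34.495), returning to the start.

Shape 3 is a rectangle drawn with `<path>`. Its stroke #0000ff means engrave at S285, F3773. After flipping Y the toolpath is (145.173,78.475) → (194.745,78.475) → (194.745,58.728) → (145.173,58.728) → (145.173,78.475), returning to the start.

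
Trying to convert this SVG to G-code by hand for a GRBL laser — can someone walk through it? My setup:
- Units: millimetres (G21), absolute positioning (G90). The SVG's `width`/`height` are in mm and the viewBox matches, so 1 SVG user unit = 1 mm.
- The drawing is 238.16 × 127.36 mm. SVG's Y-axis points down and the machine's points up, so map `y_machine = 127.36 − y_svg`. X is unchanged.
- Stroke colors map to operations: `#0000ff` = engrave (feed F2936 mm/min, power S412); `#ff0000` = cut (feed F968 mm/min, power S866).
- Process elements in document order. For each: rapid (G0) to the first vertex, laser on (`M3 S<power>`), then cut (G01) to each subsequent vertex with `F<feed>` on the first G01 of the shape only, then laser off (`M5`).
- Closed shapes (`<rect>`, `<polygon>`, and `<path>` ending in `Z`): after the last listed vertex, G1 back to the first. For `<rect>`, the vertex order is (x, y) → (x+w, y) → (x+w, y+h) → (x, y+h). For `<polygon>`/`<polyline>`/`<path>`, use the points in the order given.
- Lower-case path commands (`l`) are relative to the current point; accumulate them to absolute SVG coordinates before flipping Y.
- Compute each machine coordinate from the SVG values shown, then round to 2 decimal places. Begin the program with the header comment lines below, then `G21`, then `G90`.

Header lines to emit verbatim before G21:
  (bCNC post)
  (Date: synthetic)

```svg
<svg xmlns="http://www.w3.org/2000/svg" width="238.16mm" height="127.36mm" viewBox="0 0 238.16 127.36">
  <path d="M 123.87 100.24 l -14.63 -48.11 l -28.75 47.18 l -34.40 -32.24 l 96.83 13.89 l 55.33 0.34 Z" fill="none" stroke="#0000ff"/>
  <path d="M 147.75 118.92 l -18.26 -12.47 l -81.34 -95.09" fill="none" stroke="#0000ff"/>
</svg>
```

1 u = 1 mm; y_m = 127.36 − y.

[1] `<path>` closed polygon, #0000ff→engrave S412 F2936: (123.87,27.12) → (109.24,75.23) → (80.49,28.05) → (46.09,60.29) → (142.92,46.40) → (198.25,46.06) → (123.87,27.12) (closed)

[2] `<path>` open polyline, #0000ff→engrave S412 F2936: (147.75,8.44) → (129.49,20.91) → (48.15,116.00)

(bCNC post)
(Date: synthetic)
G21
G90
G0 X123.87 Y27.12
M3 S412
G01 X109.24 Y75.23 F2936
G01 X80.49 Y28.05
G01 X46.09 Y60.29
G01 X142.92 Y46.40
G01 X198.25 Y46.06
G01 X123.87 Y27.12
M5
G0 X147.75 Y8.44
M3 S412
G01 X129.49 Y20.91 F2936
G01 X48.15 Y116.00
M5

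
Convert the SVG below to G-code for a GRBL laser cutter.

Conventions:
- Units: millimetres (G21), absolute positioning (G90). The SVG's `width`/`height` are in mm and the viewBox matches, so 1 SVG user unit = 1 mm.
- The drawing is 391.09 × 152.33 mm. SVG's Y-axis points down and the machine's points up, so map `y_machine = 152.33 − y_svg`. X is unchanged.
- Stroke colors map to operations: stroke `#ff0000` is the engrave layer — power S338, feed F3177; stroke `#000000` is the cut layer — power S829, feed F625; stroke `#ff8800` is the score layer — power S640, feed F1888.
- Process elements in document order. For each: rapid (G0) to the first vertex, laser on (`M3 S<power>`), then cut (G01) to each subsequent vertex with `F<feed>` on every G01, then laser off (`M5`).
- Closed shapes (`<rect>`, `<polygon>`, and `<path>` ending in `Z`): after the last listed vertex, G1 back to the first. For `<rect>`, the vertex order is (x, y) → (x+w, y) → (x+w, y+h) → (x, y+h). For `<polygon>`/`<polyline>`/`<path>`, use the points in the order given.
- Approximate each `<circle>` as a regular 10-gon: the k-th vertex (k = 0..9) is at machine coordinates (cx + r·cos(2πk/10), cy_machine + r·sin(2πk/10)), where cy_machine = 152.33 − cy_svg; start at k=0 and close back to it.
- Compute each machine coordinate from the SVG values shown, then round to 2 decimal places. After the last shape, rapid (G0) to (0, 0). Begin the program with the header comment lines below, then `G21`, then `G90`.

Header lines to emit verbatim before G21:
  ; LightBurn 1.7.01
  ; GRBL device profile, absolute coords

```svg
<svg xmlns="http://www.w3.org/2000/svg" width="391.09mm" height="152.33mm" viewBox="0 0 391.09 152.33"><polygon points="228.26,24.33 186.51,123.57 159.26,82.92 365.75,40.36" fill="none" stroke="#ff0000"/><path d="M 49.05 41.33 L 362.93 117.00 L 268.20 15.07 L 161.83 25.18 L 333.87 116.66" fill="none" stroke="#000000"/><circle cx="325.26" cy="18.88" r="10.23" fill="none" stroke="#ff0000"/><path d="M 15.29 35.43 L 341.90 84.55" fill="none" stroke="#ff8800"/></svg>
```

; LightBurn 1.7.01
; GRBL device profile, absolute coords
G21
G90
G0 X228.26 Y128.00
M3 S338
G01 X186.51 Y28.76 F3177
G01 X159.26 Y69.41 F3177
G01 X365.75 Y111.97 F3177
G01 X228.26 Y128.00 F3177
M5
G0 X49.05 Y111.00
M3 S829
G01 X362.93 Y35.33 F625
G01 X268.20 Y137.26 F625
G01 X161.83 Y127.15 F625
G01 X333.87 Y35.67 F625
M5
G0 X335.49 Y133.45
M3 S338
G01 X333.54 Y139.46 F3177
G01 X328.42 Y143.18 F3177
G01 X322.10 Y143.18 F3177
G01 X316.98 Y139.46 F3177
G01 X315.03 Y133.45 F3177
G01 X316.98 Y127.44 F3177
G01 X322.10 Y123.72 F3177
G01 X328.42 Y123.72 F3177
G01 X333.54 Y127.44 F3177
G01 X335.49 Y133.45 F3177
M5
G0 X15.29 Y116.90
M3 S640
G01 X341.90 Y67.78 F1888
M5
G0 X0.00 Y0.00

1 u = 1 mm; y_m = 152.33 − y.

[1] `<polygon>` closed polygon, #ff0000→engrave S338 F3177: (228.26,128.00) → (186.51,28.76) → (159.26,69.41) → (365.75,111.97) → (228.26,128.00) (closed)

[2] `<path>` open polyline, #000000→cut S829 F625: (49.05,111.00) → (362.93,35.33) → (268.20,137.26) → (161.83,127.15) → (333.87,35.67)

[3] `<circle>` circle, #ff0000→engrave S338 F3177: (335.49,133.45) → (333.54,139.46) → (328.42,143.18) → (322.10,143.18) → (316.98,139.46) → (315.03,133.45) → (316.98,127.44) → (322.10,123.72) → (328.42,123.72) → (333.54,127.44) → (335.49,133.45) (closed)

[4] `<path>` line segment, #ff8800→score S640 F1888: (15.29,116.90) → (341.90,67.78)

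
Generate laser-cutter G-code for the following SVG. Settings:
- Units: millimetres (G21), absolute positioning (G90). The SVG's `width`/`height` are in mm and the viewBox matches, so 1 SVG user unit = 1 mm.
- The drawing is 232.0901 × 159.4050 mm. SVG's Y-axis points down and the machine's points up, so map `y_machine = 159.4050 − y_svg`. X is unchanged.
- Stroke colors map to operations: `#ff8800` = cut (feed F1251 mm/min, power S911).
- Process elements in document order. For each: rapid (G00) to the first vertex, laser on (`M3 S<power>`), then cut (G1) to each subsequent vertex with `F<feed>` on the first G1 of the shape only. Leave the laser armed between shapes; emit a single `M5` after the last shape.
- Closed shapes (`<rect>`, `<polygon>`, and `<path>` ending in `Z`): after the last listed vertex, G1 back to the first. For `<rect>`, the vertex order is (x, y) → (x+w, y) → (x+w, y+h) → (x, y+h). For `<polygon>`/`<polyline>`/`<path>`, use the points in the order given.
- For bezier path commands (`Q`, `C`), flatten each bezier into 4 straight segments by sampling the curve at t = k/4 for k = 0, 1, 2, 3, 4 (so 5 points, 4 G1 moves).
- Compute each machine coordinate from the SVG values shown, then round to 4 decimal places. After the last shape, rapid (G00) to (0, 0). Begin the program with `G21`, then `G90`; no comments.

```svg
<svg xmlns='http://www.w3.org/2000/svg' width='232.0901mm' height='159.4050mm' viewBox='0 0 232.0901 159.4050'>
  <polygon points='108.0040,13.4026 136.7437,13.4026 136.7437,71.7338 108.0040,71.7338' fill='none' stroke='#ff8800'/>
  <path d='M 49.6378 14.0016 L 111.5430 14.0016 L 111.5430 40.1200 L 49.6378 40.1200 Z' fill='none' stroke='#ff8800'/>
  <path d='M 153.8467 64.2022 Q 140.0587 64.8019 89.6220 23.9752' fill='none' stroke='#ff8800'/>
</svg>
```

G21
G90
G00 X108.0040 Y146.0024
M3 S911
G1 X136.7437 Y146.0024 F1251
G1 X136.7437 Y87.6712
G1 X108.0040 Y87.6712
G1 X108.0040 Y146.0024
G00 X49.6378 Y145.4034
M3 S911
G1 X111.5430 Y145.4034 F1251
G1 X111.5430 Y119.2850
G1 X49.6378 Y119.2850
G1 X49.6378 Y145.4034
G00 X153.8467 Y95.2028
M3 S911
G1 X144.6622 Y97.4921 F1251
G1 X130.8965 Y104.9597
G1 X112.5498 Y117.6056
G1 X89.6220 Y135.4298
M5
G00 X0.0000 Y0.0000

1 u = 1 mm; y_m = 159.4050 − y.

[1] `<polygon>` rectangle, #ff8800→cut S911 F1251: (108.0040,146.0024) → (136.7437,146.0024) → (136.7437,87.6712) → (108.0040,87.6712) → (108.0040,146.0024) (closed)

[2] `<path>` rectangle, #ff8800→cut S911 F1251: (49.6378,145.4034) → (111.5430,145.4034) → (111.5430,119.2850) → (49.6378,119.2850) → (49.6378,145.4034) (closed)

[3] `<path>` quadratic bezier, #ff8800→cut S911 F1251: (153.8467,95.2028) → (144.6622,97.4921) → (130.8965,104.9597) → (112.5498,117.6056) → (89.6220,135.4298)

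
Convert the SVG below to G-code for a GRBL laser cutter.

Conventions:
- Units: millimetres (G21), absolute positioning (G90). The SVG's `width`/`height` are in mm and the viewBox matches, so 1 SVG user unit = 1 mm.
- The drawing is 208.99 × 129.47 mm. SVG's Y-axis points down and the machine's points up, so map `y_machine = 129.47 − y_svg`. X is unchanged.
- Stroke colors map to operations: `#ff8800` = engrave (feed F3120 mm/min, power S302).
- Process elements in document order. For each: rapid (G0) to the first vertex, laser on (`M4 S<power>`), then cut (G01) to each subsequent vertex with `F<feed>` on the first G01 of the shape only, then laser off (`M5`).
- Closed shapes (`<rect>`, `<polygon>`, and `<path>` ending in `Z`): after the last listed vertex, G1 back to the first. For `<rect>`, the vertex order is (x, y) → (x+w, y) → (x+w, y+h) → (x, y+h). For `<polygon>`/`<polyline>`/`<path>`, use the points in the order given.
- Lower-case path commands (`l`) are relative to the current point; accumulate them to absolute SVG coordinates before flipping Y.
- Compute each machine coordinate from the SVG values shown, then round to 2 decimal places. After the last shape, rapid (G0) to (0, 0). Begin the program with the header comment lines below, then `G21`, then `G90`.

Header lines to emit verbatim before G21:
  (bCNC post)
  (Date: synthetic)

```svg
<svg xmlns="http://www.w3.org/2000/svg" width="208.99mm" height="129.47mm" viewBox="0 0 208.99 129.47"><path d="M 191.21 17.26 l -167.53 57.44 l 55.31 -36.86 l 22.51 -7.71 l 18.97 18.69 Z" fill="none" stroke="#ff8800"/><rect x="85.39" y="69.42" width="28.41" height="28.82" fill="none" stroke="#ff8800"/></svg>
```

(bCNC post)
(Date: synthetic)
G21
G90
G0 X191.21 Y112.21
M4 S302
G01 X23.68 Y54.77 F3120
G01 X78.99 Y91.63
G01 X101.50 Y99.34
G01 X120.47 Y80.65
G01 X191.21 Y112.21
M5
G0 X85.39 Y60.05
M4 S302
G01 X113.80 Y60.05 F3120
G01 X113.80 Y31.23
G01 X85.39 Y31.23
G01 X85.39 Y60.05
M5
G0 X0.00 Y0.00

Since the viewBox matches the mm dimensions, user units are millimetres directly. The only transform is the Y-flip y_m = 129.47 − y_svg.

Shape 1 is a closed polygon drawn with `<path>`. Its stroke #ff8800 means engrave at S302, F3120. After flipping Y the toolpath is (191.21,112.21) → (23.68,54.77) → (78.99,91.63) → (101.50,99.34) → (120.47,80.65) → (191.21,112.21), returning to the start.

Shape 2 is a rectangle drawn with `<rect>`. Its stroke #ff8800 means engrave at S302, F3120. After flipping Y the toolpath is (85.39,60.05) → (113.80,60.05) → (113.80,31.23) → (85.39,31.23) → (85.39,60.05), returning to the start.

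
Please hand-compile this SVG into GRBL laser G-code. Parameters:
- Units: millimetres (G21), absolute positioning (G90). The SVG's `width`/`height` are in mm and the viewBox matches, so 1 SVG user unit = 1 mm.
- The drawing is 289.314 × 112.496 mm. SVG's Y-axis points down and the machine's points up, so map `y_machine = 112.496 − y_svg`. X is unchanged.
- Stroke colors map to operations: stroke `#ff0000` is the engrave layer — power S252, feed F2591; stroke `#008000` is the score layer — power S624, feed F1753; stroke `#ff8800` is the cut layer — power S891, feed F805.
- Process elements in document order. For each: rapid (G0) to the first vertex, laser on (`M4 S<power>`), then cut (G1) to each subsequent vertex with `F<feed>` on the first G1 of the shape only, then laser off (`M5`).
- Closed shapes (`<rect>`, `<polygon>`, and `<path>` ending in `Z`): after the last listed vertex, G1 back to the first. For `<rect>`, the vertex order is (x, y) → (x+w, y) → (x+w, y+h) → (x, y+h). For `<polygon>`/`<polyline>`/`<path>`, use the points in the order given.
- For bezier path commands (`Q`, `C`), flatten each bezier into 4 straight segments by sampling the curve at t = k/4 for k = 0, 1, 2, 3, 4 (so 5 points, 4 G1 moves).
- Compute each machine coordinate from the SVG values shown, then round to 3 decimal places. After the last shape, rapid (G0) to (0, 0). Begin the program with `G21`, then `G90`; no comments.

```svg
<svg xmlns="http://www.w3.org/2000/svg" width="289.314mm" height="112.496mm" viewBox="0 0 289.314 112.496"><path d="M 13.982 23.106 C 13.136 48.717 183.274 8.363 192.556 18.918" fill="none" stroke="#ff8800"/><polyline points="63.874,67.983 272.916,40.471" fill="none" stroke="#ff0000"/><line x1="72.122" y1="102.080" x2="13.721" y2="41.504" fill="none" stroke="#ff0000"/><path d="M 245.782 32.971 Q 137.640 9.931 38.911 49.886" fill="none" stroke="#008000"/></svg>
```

G21
G90
G0 X13.982 Y89.390
M4 S891
G1 X40.222 Y80.724 F805
G1 X99.471 Y85.838
G1 X160.619 Y93.775
G1 X192.556 Y93.578
M5
G0 X63.874 Y44.513
M4 S252
G1 X272.916 Y72.025 F2591
M5
G0 X72.122 Y10.416
M4 S252
G1 X13.721 Y70.992 F2591
M5
G0 X245.782 Y79.525
M4 S624
G1 X192.299 Y87.108 F1753
G1 X139.993 Y86.816
G1 X88.864 Y78.650
G1 X38.911 Y62.610
M5
G0 X0.000 Y0.000

1 u = 1 mm; y_m = 112.496 − y.

[1] `<path>` cubic bezier, #ff8800→cut S891 F805: (13.982,89.390) → (40.222,80.724) → (99.471,85.838) → (160.619,93.775) → (192.556,93.578)

[2] `<polyline>` line segment, #ff0000→engrave S252 F2591: (63.874,44.513) → (272.916,72.025)

[3] `<line>` line segment, #ff0000→engrave S252 F2591: (72.122,10.416) → (13.721,70.992)

[4] `<path>` quadratic bezier, #008000→score S624 F1753: (245.782,79.525) → (192.299,87.108) → (139.993,86.816) → (88.864,78.650) → (38.911,62.610)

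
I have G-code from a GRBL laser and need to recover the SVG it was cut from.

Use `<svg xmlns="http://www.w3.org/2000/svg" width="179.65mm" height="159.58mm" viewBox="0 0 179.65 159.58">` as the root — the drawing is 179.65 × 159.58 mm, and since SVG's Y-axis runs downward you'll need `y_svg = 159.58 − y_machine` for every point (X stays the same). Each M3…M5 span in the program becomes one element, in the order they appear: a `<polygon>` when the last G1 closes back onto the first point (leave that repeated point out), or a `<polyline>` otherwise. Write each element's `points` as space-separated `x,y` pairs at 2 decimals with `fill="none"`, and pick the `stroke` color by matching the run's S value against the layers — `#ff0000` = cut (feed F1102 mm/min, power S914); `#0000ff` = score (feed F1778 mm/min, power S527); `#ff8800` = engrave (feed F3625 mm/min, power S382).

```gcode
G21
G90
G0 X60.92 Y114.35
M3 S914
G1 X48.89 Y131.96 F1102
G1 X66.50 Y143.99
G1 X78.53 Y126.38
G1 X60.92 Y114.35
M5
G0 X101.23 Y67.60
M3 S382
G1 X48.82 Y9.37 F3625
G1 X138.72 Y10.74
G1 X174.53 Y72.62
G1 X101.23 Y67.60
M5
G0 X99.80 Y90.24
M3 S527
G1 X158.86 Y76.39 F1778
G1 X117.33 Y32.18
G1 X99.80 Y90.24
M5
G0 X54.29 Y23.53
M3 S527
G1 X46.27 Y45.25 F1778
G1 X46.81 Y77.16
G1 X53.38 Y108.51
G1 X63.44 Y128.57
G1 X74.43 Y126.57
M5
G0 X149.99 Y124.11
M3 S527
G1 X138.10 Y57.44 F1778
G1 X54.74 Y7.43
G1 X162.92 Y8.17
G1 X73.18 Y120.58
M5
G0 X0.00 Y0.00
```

Machine Y-up, SVG Y-down with viewBox height 159.58, so y_svg = 159.58 − y_machine; X carries over.

Run 1: the run's S914 means `#ff0000` (cut). The run returns to its start, so emit a `<polygon>` with points (Y-flipped): 60.92,45.23 48.89,27.62 66.50,15.59 78.53,33.20.

Run 2: S382 ⇒ engrave layer `#ff8800`. The run returns to its start, so emit a `<polygon>` with points (Y-flipped): 101.23,91.98 48.82,150.21 138.72,148.84 174.53,86.96.

Run 3: the run's S527 means `#0000ff` (score). The run returns to its start, so emit a `<polygon>` with points (Y-flipped): 99.80,69.34 158.86,83.19 117.33,127.40.

Run 4: S527 ⇒ score layer `#0000ff`. The run is open, so emit a `<polyline>` with points (Y-flipped): 54.29,136.05 46.27,114.33 46.81,82.42 53.38,51.07 63.44,31.01 74.43,33.01.

Run 5: power S527 maps to stroke `#0000ff` (score). The run is open, so emit a `<polyline>` with points (Y-flipped): 149.99,35.47 138.10,102.14 54.74,152.15 162.92,151.41 73.18,39.00.

<svg xmlns="http://www.w3.org/2000/svg" width="179.65mm" height="159.58mm" viewBox="0 0 179.65 159.58">
  <polygon points="60.92,45.23 48.89,27.62 66.50,15.59 78.53,33.20" fill="none" stroke="#ff0000"/>
  <polygon points="101.23,91.98 48.82,150.21 138.72,148.84 174.53,86.96" fill="none" stroke="#ff8800"/>
  <polygon points="99.80,69.34 158.86,83.19 117.33,127.40" fill="none" stroke="#0000ff"/>
  <polyline points="54.29,136.05 46.27,114.33 46.81,82.42 53.38,51.07 63.44,31.01 74.43,33.01" fill="none" stroke="#0000ff"/>
  <polyline points="149.99,35.47 138.10,102.14 54.74,152.15 162.92,151.41 73.18,39.00" fill="none" stroke="#0000ff"/>
</svg>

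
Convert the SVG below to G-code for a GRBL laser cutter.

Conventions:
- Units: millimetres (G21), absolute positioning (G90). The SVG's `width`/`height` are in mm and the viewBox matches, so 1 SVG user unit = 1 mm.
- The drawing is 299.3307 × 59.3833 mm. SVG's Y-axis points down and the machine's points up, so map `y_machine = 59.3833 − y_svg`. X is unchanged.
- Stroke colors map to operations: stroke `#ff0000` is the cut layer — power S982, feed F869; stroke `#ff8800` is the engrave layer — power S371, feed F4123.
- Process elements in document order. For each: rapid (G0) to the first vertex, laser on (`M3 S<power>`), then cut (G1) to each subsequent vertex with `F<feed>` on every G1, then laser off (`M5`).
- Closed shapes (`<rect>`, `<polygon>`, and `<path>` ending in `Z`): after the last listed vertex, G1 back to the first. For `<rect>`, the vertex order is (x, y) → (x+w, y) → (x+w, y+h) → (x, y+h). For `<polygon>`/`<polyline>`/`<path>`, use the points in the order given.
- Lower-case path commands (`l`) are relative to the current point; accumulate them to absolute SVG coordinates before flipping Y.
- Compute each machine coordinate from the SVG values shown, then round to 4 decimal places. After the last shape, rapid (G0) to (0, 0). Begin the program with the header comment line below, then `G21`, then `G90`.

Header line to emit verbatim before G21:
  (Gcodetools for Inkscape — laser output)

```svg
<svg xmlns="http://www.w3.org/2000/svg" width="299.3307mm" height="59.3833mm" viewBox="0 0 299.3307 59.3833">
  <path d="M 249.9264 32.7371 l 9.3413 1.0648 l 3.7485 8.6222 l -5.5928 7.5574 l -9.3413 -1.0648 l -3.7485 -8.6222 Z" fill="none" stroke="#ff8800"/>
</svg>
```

viewBox `0 0 299.3307 59.3833` with mm width/height → 1 unit = 1 mm. Flip: y_m = 59.3833 − y_svg.

**Shape 1** — `<path>` regular polygon, stroke `#ff8800` → engrave (S371, F4123). Machine vertices: (249.9264,26.6462) → (259.2677,25.5814) → (263.0162,16.9592) → (257.4234,9.4018) → (248.0821,10.4666) → (244.3336,19.0888) → (249.9264,26.6462). Closed: final G1 returns to the first vertex.

(Gcodetools for Inkscape — laser output)
G21
G90
G0 X249.9264 Y26.6462
M3 S371
G1 X259.2677 Y25.5814 F4123
G1 X263.0162 Y16.9592 F4123
G1 X257.4234 Y9.4018 F4123
G1 X248.0821 Y10.4666 F4123
G1 X244.3336 Y19.0888 F4123
G1 X249.9264 Y26.6462 F4123
M5
G0 X0.0000 Y0.0000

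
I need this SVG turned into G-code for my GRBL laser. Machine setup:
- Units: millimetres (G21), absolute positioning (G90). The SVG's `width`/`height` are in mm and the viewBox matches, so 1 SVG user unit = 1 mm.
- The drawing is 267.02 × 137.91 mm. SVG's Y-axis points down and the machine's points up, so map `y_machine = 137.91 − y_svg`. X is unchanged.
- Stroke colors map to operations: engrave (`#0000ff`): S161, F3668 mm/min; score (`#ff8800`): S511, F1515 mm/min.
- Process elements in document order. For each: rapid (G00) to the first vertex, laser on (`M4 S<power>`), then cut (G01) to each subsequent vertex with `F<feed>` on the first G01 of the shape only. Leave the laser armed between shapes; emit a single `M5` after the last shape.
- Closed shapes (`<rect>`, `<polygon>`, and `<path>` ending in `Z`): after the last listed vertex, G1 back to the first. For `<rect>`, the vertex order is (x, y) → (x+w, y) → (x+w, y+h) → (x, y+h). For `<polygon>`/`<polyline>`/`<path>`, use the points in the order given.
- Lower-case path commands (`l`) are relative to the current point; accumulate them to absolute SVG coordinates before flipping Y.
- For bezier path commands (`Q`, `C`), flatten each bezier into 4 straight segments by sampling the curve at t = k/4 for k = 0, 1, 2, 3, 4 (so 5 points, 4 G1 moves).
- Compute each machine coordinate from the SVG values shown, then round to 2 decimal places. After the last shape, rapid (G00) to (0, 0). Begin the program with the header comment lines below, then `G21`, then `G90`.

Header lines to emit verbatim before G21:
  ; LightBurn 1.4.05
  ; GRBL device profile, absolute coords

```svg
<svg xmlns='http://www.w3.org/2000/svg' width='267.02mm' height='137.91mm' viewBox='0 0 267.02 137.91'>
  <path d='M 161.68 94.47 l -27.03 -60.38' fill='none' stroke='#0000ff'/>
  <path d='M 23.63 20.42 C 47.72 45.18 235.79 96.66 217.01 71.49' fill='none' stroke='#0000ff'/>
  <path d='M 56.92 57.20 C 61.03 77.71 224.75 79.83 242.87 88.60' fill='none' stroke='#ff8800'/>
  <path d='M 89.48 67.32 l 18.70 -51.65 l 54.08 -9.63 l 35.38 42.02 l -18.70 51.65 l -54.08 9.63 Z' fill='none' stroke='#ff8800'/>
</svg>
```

; LightBurn 1.4.05
; GRBL device profile, absolute coords
G21
G90
G00 X161.68 Y43.44
M4 S161
G01 X134.65 Y103.82 F3668
G00 X23.63 Y117.49
M4 S161
G01 X66.65 Y95.53 F3668
G01 X136.40 Y73.23
G01 X198.10 Y60.30
G01 X217.01 Y66.42
G00 X56.92 Y80.71
M4 S511
G01 X85.16 Y68.38 F1515
G01 X144.64 Y60.61
G01 X206.75 Y55.03
G01 X242.87 Y49.31
G00 X89.48 Y70.59
M4 S511
G01 X108.18 Y122.24 F1515
G01 X162.26 Y131.87
G01 X197.64 Y89.85
G01 X178.94 Y38.20
G01 X124.86 Y28.57
G01 X89.48 Y70.59
M5
G00 X0.00 Y0.00

Since the viewBox matches the mm dimensions, user units are millimetres directly. The only transform is the Y-flip y_m = 137.91 − y_svg.

Shape 1 is a line segment drawn with `<path>`. Its stroke #0000ff means engrave at S161, F3668. After flipping Y the toolpath is (161.68,43.44) → (134.65,103.82).

Shape 2 is a cubic bezier drawn with `<path>`. Its stroke #0000ff means engrave at S161, F3668. After flipping Y the toolpath is (23.63,117.49) → (66.65,95.53) → (136.40,73.23) → (198.10,60.30) → (217.01,66.42).

Shape 3 is a cubic bezier drawn with `<path>`. Its stroke #ff8800 means score at S511, F1515. After flipping Y the toolpath is (56.92,80.71) → (85.16,68.38) → (144.64,60.61) → (206.75,55.03) → (242.87,49.31).

Shape 4 is a regular polygon drawn with `<path>`. Its stroke #ff8800 means score at S511, F1515. After flipping Y the toolpath is (89.48,70.59) → (108.18,122.24) → (162.26,131.87) → (197.64,89.85) → (178.94,38.20) → (124.86,28.57) → (89.48,70.59), returning to the start.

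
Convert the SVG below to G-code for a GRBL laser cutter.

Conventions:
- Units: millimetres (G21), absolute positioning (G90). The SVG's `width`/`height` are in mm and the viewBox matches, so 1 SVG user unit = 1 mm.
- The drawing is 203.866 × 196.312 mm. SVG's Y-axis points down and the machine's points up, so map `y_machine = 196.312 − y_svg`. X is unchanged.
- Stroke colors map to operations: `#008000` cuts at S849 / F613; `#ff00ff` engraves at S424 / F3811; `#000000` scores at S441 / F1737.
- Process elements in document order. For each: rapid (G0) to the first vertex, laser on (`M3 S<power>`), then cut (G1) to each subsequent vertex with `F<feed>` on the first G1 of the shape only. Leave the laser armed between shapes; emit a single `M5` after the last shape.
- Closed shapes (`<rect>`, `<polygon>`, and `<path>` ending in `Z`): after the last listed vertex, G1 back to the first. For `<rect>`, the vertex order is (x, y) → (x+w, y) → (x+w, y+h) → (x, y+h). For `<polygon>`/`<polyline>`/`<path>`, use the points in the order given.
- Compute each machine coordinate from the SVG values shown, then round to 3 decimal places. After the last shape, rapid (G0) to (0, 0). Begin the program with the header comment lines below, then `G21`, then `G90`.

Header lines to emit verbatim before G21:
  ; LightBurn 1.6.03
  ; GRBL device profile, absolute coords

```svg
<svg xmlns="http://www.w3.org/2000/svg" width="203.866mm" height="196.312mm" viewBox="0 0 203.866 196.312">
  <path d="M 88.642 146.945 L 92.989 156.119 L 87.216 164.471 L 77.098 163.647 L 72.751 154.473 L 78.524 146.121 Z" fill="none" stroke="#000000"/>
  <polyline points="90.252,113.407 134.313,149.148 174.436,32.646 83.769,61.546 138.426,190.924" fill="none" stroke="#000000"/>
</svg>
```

Since the viewBox matches the mm dimensions, user units are millimetres directly. The only transform is the Y-flip y_m = 196.312 − y_svg.

Shape 1 is a regular polygon drawn with `<path>`. Its stroke #000000 means score at S441, F1737. After flipping Y the toolpath is (88.642,49.367) → (92.989,40.193) → (87.216,31.841) → (77.098,32.665) → (72.751,41.839) → (78.524,50.191) → (88.642,49.367), returning to the start.

Shape 2 is a open polyline drawn with `<polyline>`. Its stroke #000000 means score at S441, F1737. After flipping Y the toolpath is (90.252,82.905) → (134.313,47.164) → (174.436,163.666) → (83.769,134.766) → (138.426,5.388).

; LightBurn 1.6.03
; GRBL device profile, absolute coords
G21
G90
G0 X88.642 Y49.367
M3 S441
G1 X92.989 Y40.193 F1737
G1 X87.216 Y31.841
G1 X77.098 Y32.665
G1 X72.751 Y41.839
G1 X78.524 Y50.191
G1 X88.642 Y49.367
G0 X90.252 Y82.905
M3 S441
G1 X134.313 Y47.164 F1737
G1 X174.436 Y163.666
G1 X83.769 Y134.766
G1 X138.426 Y5.388
M5
G0 X0.000 Y0.000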